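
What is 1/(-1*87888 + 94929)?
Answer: 1/7041 ≈ 0.00014203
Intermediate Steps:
1/(-1*87888 + 94929) = 1/(-87888 + 94929) = 1/7041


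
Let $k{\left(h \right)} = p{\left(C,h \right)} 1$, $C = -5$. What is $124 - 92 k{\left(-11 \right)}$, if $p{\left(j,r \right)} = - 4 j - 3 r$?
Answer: $-4752$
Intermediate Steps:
$k{\left(h \right)} = 20 - 3 h$ ($k{\left(h \right)} = \left(\left(-4\right) \left(-5\right) - 3 h\right) 1 = \left(20 - 3 h\right) 1 = 20 - 3 h$)
$124 - 92 k{\left(-11 \right)} = 124 - 92 \left(20 - -33\right) = 124 - 92 \left(20 + 33\right) = 124 - 4876 = -4752$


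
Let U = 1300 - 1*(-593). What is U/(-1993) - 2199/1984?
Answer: -8138319/3954112 ≈ -2.0582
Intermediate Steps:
U = 1893 (U = 1300 + 593 = 1893)
U/(-1993) - 2199/1984 = 1893/(-1993) - 2199/1984 = 1893*(-1/1993) - 2199*1/1984 = -1893/1993 - 2199/1984 = -8138319/3954112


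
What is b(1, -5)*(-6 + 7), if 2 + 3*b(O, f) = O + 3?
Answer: ⅔ ≈ 0.66667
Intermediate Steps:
b(O, f) = ⅓ + O/3 (b(O, f) = -⅔ + (O + 3)/3 = -⅔ + (3 + O)/3 = -⅔ + (1 + O/3) = ⅓ + O/3)
b(1, -5)*(-6 + 7) = (⅓ + (⅓)*1)*(-6 + 7) = (⅓ + ⅓)*1 = (⅔)*1 = ⅔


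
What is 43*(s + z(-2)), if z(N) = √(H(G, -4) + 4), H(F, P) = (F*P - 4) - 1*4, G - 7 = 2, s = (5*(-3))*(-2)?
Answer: 1290 + 86*I*√10 ≈ 1290.0 + 271.96*I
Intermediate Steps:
s = 30 (s = -15*(-2) = 30)
G = 9 (G = 7 + 2 = 9)
H(F, P) = -8 + F*P (H(F, P) = (-4 + F*P) - 4 = -8 + F*P)
z(N) = 2*I*√10 (z(N) = √((-8 + 9*(-4)) + 4) = √((-8 - 36) + 4) = √(-44 + 4) = √(-40) = 2*I*√10)
43*(s + z(-2)) = 43*(30 + 2*I*√10) = 1290 + 86*I*√10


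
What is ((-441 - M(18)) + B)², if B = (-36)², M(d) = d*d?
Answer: 281961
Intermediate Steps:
M(d) = d²
B = 1296
((-441 - M(18)) + B)² = ((-441 - 1*18²) + 1296)² = ((-441 - 1*324) + 1296)² = ((-441 - 324) + 1296)² = (-765 + 1296)² = 531² = 281961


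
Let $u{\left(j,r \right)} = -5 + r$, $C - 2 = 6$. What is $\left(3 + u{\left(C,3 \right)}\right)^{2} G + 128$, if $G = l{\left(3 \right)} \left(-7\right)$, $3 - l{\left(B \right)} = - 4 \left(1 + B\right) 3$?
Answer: $-229$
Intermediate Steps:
$C = 8$ ($C = 2 + 6 = 8$)
$l{\left(B \right)} = 15 + 12 B$ ($l{\left(B \right)} = 3 - - 4 \left(1 + B\right) 3 = 3 - \left(-4 - 4 B\right) 3 = 3 - \left(-12 - 12 B\right) = 3 + \left(12 + 12 B\right) = 15 + 12 B$)
$G = -357$ ($G = \left(15 + 12 \cdot 3\right) \left(-7\right) = \left(15 + 36\right) \left(-7\right) = 51 \left(-7\right) = -357$)
$\left(3 + u{\left(C,3 \right)}\right)^{2} G + 128 = \left(3 + \left(-5 + 3\right)\right)^{2} \left(-357\right) + 128 = \left(3 - 2\right)^{2} \left(-357\right) + 128 = 1^{2} \left(-357\right) + 128 = 1 \left(-357\right) + 128 = -357 + 128 = -229$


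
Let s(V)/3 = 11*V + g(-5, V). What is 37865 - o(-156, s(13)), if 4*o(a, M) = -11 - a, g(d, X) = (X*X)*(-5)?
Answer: 151315/4 ≈ 37829.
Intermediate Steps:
g(d, X) = -5*X² (g(d, X) = X²*(-5) = -5*X²)
s(V) = -15*V² + 33*V (s(V) = 3*(11*V - 5*V²) = 3*(-5*V² + 11*V) = -15*V² + 33*V)
o(a, M) = -11/4 - a/4 (o(a, M) = (-11 - a)/4 = -11/4 - a/4)
37865 - o(-156, s(13)) = 37865 - (-11/4 - ¼*(-156)) = 37865 - (-11/4 + 39) = 37865 - 1*145/4 = 37865 - 145/4 = 151315/4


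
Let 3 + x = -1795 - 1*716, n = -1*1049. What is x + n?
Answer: -3563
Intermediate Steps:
n = -1049
x = -2514 (x = -3 + (-1795 - 1*716) = -3 + (-1795 - 716) = -3 - 2511 = -2514)
x + n = -2514 - 1049 = -3563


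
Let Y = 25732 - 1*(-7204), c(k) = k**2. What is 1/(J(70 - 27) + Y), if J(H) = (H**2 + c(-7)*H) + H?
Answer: 1/36935 ≈ 2.7075e-5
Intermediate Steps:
J(H) = H**2 + 50*H (J(H) = (H**2 + (-7)**2*H) + H = (H**2 + 49*H) + H = H**2 + 50*H)
Y = 32936 (Y = 25732 + 7204 = 32936)
1/(J(70 - 27) + Y) = 1/((70 - 27)*(50 + (70 - 27)) + 32936) = 1/(43*(50 + 43) + 32936) = 1/(43*93 + 32936) = 1/(3999 + 32936) = 1/36935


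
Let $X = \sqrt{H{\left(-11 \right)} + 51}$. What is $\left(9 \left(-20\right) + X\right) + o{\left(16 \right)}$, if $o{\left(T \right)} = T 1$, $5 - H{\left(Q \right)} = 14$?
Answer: $-164 + \sqrt{42} \approx -157.52$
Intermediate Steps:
$H{\left(Q \right)} = -9$ ($H{\left(Q \right)} = 5 - 14 = -9$)
$o{\left(T \right)} = T$
$X = \sqrt{42}$ ($X = \sqrt{-9 + 51} = \sqrt{42} \approx 6.4807$)
$\left(9 \left(-20\right) + X\right) + o{\left(16 \right)} = \left(9 \left(-20\right) + \sqrt{42}\right) + 16 = \left(-180 + \sqrt{42}\right) + 16 = -164 + \sqrt{42}$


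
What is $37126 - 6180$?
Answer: $30946$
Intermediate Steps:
$37126 - 6180 = 30946$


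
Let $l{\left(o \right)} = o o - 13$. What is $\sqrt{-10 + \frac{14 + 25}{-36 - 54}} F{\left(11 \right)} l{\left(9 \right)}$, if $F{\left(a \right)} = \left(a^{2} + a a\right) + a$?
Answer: $\frac{8602 i \sqrt{9390}}{15} \approx 55570.0 i$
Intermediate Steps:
$l{\left(o \right)} = -13 + o^{2}$ ($l{\left(o \right)} = o^{2} - 13 = -13 + o^{2}$)
$F{\left(a \right)} = a + 2 a^{2}$ ($F{\left(a \right)} = \left(a^{2} + a^{2}\right) + a = 2 a^{2} + a = a + 2 a^{2}$)
$\sqrt{-10 + \frac{14 + 25}{-36 - 54}} F{\left(11 \right)} l{\left(9 \right)} = \sqrt{-10 + \frac{14 + 25}{-36 - 54}} \cdot 11 \left(1 + 2 \cdot 11\right) \left(-13 + 9^{2}\right) = \sqrt{-10 + \frac{39}{-90}} \cdot 11 \left(1 + 22\right) \left(-13 + 81\right) = \sqrt{-10 + 39 \left(- \frac{1}{90}\right)} 11 \cdot 23 \cdot 68 = \sqrt{-10 - \frac{13}{30}} \cdot 253 \cdot 68 = \sqrt{- \frac{313}{30}} \cdot 253 \cdot 68 = \frac{i \sqrt{9390}}{30} \cdot 253 \cdot 68 = \frac{253 i \sqrt{9390}}{30} \cdot 68 = \frac{8602 i \sqrt{9390}}{15}$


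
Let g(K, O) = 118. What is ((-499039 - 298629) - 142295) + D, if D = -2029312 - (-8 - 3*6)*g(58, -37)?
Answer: -2966207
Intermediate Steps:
D = -2026244 (D = -2029312 - (-8 - 3*6)*118 = -2029312 - (-8 - 18)*118 = -2029312 - (-26)*118 = -2029312 - 1*(-3068) = -2029312 + 3068 = -2026244)
((-499039 - 298629) - 142295) + D = ((-499039 - 298629) - 142295) - 2026244 = (-797668 - 142295) - 2026244 = -939963 - 2026244 = -2966207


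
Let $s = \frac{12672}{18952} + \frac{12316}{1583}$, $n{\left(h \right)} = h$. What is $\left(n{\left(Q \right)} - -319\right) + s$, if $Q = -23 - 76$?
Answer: $\frac{856712016}{3750127} \approx 228.45$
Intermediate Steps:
$Q = -99$ ($Q = -23 - 76 = -99$)
$s = \frac{31684076}{3750127}$ ($s = 12672 \cdot \frac{1}{18952} + 12316 \cdot \frac{1}{1583} = \frac{1584}{2369} + \frac{12316}{1583} = \frac{31684076}{3750127} \approx 8.4488$)
$\left(n{\left(Q \right)} - -319\right) + s = \left(-99 - -319\right) + \frac{31684076}{3750127} = \left(-99 + 319\right) + \frac{31684076}{3750127} = 220 + \frac{31684076}{3750127} = \frac{856712016}{3750127}$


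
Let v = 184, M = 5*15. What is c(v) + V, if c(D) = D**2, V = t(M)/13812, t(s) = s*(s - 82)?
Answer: 155872849/4604 ≈ 33856.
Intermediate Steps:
M = 75
t(s) = s*(-82 + s)
V = -175/4604 (V = (75*(-82 + 75))/13812 = (75*(-7))*(1/13812) = -525*1/13812 = -175/4604 ≈ -0.038010)
c(v) + V = 184**2 - 175/4604 = 33856 - 175/4604 = 155872849/4604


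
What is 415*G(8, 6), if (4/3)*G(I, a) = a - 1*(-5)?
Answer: 13695/4 ≈ 3423.8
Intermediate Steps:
G(I, a) = 15/4 + 3*a/4 (G(I, a) = 3*(a - 1*(-5))/4 = 3*(a + 5)/4 = 3*(5 + a)/4 = 15/4 + 3*a/4)
415*G(8, 6) = 415*(15/4 + (¾)*6) = 415*(15/4 + 9/2) = 415*(33/4) = 13695/4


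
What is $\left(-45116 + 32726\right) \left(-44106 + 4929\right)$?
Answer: $485403030$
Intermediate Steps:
$\left(-45116 + 32726\right) \left(-44106 + 4929\right) = \left(-12390\right) \left(-39177\right) = 485403030$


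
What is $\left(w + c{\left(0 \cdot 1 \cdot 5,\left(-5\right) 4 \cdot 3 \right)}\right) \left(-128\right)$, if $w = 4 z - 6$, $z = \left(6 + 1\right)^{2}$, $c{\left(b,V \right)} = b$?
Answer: $-24320$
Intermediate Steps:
$z = 49$ ($z = 7^{2} = 49$)
$w = 190$ ($w = 4 \cdot 49 - 6 = 196 - 6 = 190$)
$\left(w + c{\left(0 \cdot 1 \cdot 5,\left(-5\right) 4 \cdot 3 \right)}\right) \left(-128\right) = \left(190 + 0 \cdot 1 \cdot 5\right) \left(-128\right) = \left(190 + 0 \cdot 5\right) \left(-128\right) = \left(190 + 0\right) \left(-128\right) = 190 \left(-128\right) = -24320$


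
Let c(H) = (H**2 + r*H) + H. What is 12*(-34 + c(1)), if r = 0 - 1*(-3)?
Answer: -348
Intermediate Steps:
r = 3 (r = 0 + 3 = 3)
c(H) = H**2 + 4*H (c(H) = (H**2 + 3*H) + H = H**2 + 4*H)
12*(-34 + c(1)) = 12*(-34 + 1*(4 + 1)) = 12*(-34 + 1*5) = 12*(-34 + 5) = 12*(-29) = -348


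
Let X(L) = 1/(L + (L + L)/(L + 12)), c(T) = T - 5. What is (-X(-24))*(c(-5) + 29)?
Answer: 19/20 ≈ 0.95000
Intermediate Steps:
c(T) = -5 + T
X(L) = 1/(L + 2*L/(12 + L)) (X(L) = 1/(L + (2*L)/(12 + L)) = 1/(L + 2*L/(12 + L)))
(-X(-24))*(c(-5) + 29) = (-(12 - 24)/((-24)*(14 - 24)))*((-5 - 5) + 29) = (-(-1)*(-12)/(24*(-10)))*(-10 + 29) = -(-1)*(-1)*(-12)/(24*10)*19 = -1*(-1/20)*19 = (1/20)*19 = 19/20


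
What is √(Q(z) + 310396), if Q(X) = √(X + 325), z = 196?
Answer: √(310396 + √521) ≈ 557.15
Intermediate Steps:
Q(X) = √(325 + X)
√(Q(z) + 310396) = √(√(325 + 196) + 310396) = √(√521 + 310396) = √(310396 + √521)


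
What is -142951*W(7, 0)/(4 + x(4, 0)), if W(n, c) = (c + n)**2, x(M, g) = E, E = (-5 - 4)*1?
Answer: 7004599/5 ≈ 1.4009e+6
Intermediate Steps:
E = -9 (E = -9*1 = -9)
x(M, g) = -9
-142951*W(7, 0)/(4 + x(4, 0)) = -142951*(0 + 7)**2/(4 - 9) = -142951*7**2/(-5) = -7004599*(-1)/5 = -142951*(-49/5) = 7004599/5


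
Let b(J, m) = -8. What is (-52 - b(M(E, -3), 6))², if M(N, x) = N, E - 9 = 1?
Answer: 1936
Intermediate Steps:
E = 10 (E = 9 + 1 = 10)
(-52 - b(M(E, -3), 6))² = (-52 - 1*(-8))² = (-52 + 8)² = (-44)² = 1936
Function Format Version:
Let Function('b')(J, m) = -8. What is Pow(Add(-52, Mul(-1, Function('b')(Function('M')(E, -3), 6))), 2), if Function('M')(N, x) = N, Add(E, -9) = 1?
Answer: 1936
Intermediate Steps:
E = 10 (E = Add(9, 1) = 10)
Pow(Add(-52, Mul(-1, Function('b')(Function('M')(E, -3), 6))), 2) = Pow(Add(-52, Mul(-1, -8)), 2) = Pow(Add(-52, 8), 2) = Pow(-44, 2) = 1936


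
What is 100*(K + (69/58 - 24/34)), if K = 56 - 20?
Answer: 1798650/493 ≈ 3648.4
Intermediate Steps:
K = 36
100*(K + (69/58 - 24/34)) = 100*(36 + (69/58 - 24/34)) = 100*(36 + (69*(1/58) - 24*1/34)) = 100*(36 + (69/58 - 12/17)) = 100*(36 + 477/986) = 100*(35973/986) = 1798650/493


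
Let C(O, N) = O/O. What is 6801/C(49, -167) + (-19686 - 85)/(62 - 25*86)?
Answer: 14220259/2088 ≈ 6810.5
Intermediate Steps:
C(O, N) = 1
6801/C(49, -167) + (-19686 - 85)/(62 - 25*86) = 6801/1 + (-19686 - 85)/(62 - 25*86) = 6801*1 - 19771/(62 - 2150) = 6801 - 19771/(-2088) = 6801 - 19771*(-1/2088) = 6801 + 19771/2088 = 14220259/2088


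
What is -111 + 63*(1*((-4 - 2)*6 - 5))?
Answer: -2694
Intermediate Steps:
-111 + 63*(1*((-4 - 2)*6 - 5)) = -111 + 63*(1*(-6*6 - 5)) = -111 + 63*(1*(-36 - 5)) = -111 + 63*(1*(-41)) = -111 + 63*(-41) = -111 - 2583 = -2694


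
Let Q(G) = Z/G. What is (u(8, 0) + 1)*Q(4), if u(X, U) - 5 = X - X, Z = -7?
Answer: -21/2 ≈ -10.500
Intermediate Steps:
u(X, U) = 5 (u(X, U) = 5 + (X - X) = 5 + 0 = 5)
Q(G) = -7/G
(u(8, 0) + 1)*Q(4) = (5 + 1)*(-7/4) = 6*(-7*¼) = 6*(-7/4) = -21/2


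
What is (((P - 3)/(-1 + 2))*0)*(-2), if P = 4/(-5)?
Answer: 0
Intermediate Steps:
P = -⅘ (P = 4*(-⅕) = -⅘ ≈ -0.80000)
(((P - 3)/(-1 + 2))*0)*(-2) = (((-⅘ - 3)/(-1 + 2))*0)*(-2) = (-19/5/1*0)*(-2) = (-19/5*1*0)*(-2) = -19/5*0*(-2) = 0*(-2) = 0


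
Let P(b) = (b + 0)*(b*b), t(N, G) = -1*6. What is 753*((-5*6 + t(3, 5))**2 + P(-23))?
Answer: -8185863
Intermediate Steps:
t(N, G) = -6
P(b) = b**3 (P(b) = b*b**2 = b**3)
753*((-5*6 + t(3, 5))**2 + P(-23)) = 753*((-5*6 - 6)**2 + (-23)**3) = 753*((-30 - 6)**2 - 12167) = 753*((-36)**2 - 12167) = 753*(1296 - 12167) = 753*(-10871) = -8185863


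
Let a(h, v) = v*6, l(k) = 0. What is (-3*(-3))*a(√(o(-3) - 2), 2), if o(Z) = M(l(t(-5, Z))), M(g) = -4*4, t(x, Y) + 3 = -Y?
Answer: 108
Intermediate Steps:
t(x, Y) = -3 - Y
M(g) = -16
o(Z) = -16
a(h, v) = 6*v
(-3*(-3))*a(√(o(-3) - 2), 2) = (-3*(-3))*(6*2) = 9*12 = 108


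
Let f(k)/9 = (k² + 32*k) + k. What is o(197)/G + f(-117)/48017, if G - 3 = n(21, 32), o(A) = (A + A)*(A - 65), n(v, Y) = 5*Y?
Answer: 2511685812/7826771 ≈ 320.91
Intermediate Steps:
o(A) = 2*A*(-65 + A) (o(A) = (2*A)*(-65 + A) = 2*A*(-65 + A))
f(k) = 9*k² + 297*k (f(k) = 9*((k² + 32*k) + k) = 9*(k² + 33*k) = 9*k² + 297*k)
G = 163 (G = 3 + 5*32 = 3 + 160 = 163)
o(197)/G + f(-117)/48017 = (2*197*(-65 + 197))/163 + (9*(-117)*(33 - 117))/48017 = (2*197*132)*(1/163) + (9*(-117)*(-84))*(1/48017) = 52008*(1/163) + 88452*(1/48017) = 52008/163 + 88452/48017 = 2511685812/7826771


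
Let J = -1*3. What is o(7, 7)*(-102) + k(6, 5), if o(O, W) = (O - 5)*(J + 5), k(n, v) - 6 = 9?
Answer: -393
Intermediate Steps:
J = -3
k(n, v) = 15 (k(n, v) = 6 + 9 = 15)
o(O, W) = -10 + 2*O (o(O, W) = (O - 5)*(-3 + 5) = (-5 + O)*2 = -10 + 2*O)
o(7, 7)*(-102) + k(6, 5) = (-10 + 2*7)*(-102) + 15 = (-10 + 14)*(-102) + 15 = 4*(-102) + 15 = -408 + 15 = -393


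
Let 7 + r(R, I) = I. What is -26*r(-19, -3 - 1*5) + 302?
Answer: 692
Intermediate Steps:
r(R, I) = -7 + I
-26*r(-19, -3 - 1*5) + 302 = -26*(-7 + (-3 - 1*5)) + 302 = -26*(-7 + (-3 - 5)) + 302 = -26*(-7 - 8) + 302 = -26*(-15) + 302 = 390 + 302 = 692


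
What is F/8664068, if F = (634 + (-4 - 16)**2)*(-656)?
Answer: -169576/2166017 ≈ -0.078289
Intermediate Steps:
F = -678304 (F = (634 + (-20)**2)*(-656) = (634 + 400)*(-656) = 1034*(-656) = -678304)
F/8664068 = -678304/8664068 = -678304*1/8664068 = -169576/2166017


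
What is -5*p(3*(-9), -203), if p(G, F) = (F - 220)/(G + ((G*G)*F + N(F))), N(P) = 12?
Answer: -705/49334 ≈ -0.014290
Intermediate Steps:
p(G, F) = (-220 + F)/(12 + G + F*G²) (p(G, F) = (F - 220)/(G + ((G*G)*F + 12)) = (-220 + F)/(G + (G²*F + 12)) = (-220 + F)/(G + (F*G² + 12)) = (-220 + F)/(G + (12 + F*G²)) = (-220 + F)/(12 + G + F*G²))
-5*p(3*(-9), -203) = -5*(-220 - 203)/(12 + 3*(-9) - 203*(3*(-9))²) = -5*(-423)/(12 - 27 - 203*(-27)²) = -5*(-423)/(12 - 27 - 203*729) = -5*(-423)/(12 - 27 - 147987) = -5*(-423)/(-148002) = -(-5)*(-423)/148002 = -5*141/49334 = -705/49334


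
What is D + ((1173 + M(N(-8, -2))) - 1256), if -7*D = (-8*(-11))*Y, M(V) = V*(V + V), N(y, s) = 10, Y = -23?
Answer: 2843/7 ≈ 406.14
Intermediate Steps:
M(V) = 2*V² (M(V) = V*(2*V) = 2*V²)
D = 2024/7 (D = -(-8*(-11))*(-23)/7 = -88*(-23)/7 = -⅐*(-2024) = 2024/7 ≈ 289.14)
D + ((1173 + M(N(-8, -2))) - 1256) = 2024/7 + ((1173 + 2*10²) - 1256) = 2024/7 + ((1173 + 2*100) - 1256) = 2024/7 + ((1173 + 200) - 1256) = 2024/7 + (1373 - 1256) = 2024/7 + 117 = 2843/7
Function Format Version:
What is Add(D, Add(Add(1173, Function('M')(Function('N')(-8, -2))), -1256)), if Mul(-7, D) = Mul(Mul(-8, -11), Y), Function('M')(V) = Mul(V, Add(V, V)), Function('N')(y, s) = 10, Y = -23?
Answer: Rational(2843, 7) ≈ 406.14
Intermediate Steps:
Function('M')(V) = Mul(2, Pow(V, 2)) (Function('M')(V) = Mul(V, Mul(2, V)) = Mul(2, Pow(V, 2)))
D = Rational(2024, 7) (D = Mul(Rational(-1, 7), Mul(Mul(-8, -11), -23)) = Mul(Rational(-1, 7), Mul(88, -23)) = Mul(Rational(-1, 7), -2024) = Rational(2024, 7) ≈ 289.14)
Add(D, Add(Add(1173, Function('M')(Function('N')(-8, -2))), -1256)) = Add(Rational(2024, 7), Add(Add(1173, Mul(2, Pow(10, 2))), -1256)) = Add(Rational(2024, 7), Add(Add(1173, Mul(2, 100)), -1256)) = Add(Rational(2024, 7), Add(Add(1173, 200), -1256)) = Add(Rational(2024, 7), Add(1373, -1256)) = Add(Rational(2024, 7), 117) = Rational(2843, 7)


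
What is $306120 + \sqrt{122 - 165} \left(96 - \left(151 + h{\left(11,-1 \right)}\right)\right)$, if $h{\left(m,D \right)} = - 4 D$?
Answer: $306120 - 59 i \sqrt{43} \approx 3.0612 \cdot 10^{5} - 386.89 i$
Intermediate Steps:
$306120 + \sqrt{122 - 165} \left(96 - \left(151 + h{\left(11,-1 \right)}\right)\right) = 306120 + \sqrt{122 - 165} \left(96 - \left(151 - -4\right)\right) = 306120 + \sqrt{-43} \left(96 - 155\right) = 306120 + i \sqrt{43} \left(96 - 155\right) = 306120 + i \sqrt{43} \left(-59\right) = 306120 - 59 i \sqrt{43}$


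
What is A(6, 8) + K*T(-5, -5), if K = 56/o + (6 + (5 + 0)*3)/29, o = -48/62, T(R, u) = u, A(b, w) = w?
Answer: 31846/87 ≈ 366.05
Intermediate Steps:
o = -24/31 (o = -48*1/62 = -24/31 ≈ -0.77419)
K = -6230/87 (K = 56/(-24/31) + (6 + (5 + 0)*3)/29 = 56*(-31/24) + (6 + 5*3)*(1/29) = -217/3 + (6 + 15)*(1/29) = -217/3 + 21*(1/29) = -217/3 + 21/29 = -6230/87 ≈ -71.609)
A(6, 8) + K*T(-5, -5) = 8 - 6230/87*(-5) = 8 + 31150/87 = 31846/87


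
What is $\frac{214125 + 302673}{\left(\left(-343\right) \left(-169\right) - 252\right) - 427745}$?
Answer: $- \frac{258399}{185015} \approx -1.3966$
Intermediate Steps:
$\frac{214125 + 302673}{\left(\left(-343\right) \left(-169\right) - 252\right) - 427745} = \frac{516798}{\left(57967 - 252\right) - 427745} = \frac{516798}{57715 - 427745} = \frac{516798}{-370030} = 516798 \left(- \frac{1}{370030}\right) = - \frac{258399}{185015}$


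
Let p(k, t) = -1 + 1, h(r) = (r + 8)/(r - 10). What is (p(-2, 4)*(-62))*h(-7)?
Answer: 0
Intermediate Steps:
h(r) = (8 + r)/(-10 + r)
p(k, t) = 0
(p(-2, 4)*(-62))*h(-7) = (0*(-62))*((8 - 7)/(-10 - 7)) = 0*(1/(-17)) = 0*(-1/17*1) = 0*(-1/17) = 0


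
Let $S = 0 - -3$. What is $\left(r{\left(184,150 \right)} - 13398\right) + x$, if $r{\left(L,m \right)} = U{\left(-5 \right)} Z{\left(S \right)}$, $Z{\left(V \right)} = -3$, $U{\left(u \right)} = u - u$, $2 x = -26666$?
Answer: $-26731$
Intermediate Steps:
$x = -13333$ ($x = \frac{1}{2} \left(-26666\right) = -13333$)
$S = 3$ ($S = 0 + 3 = 3$)
$U{\left(u \right)} = 0$
$r{\left(L,m \right)} = 0$ ($r{\left(L,m \right)} = 0 \left(-3\right) = 0$)
$\left(r{\left(184,150 \right)} - 13398\right) + x = \left(0 - 13398\right) - 13333 = -13398 - 13333 = -26731$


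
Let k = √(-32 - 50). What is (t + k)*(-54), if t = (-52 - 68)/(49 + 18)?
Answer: 6480/67 - 54*I*√82 ≈ 96.716 - 488.99*I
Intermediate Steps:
k = I*√82 (k = √(-82) = I*√82 ≈ 9.0554*I)
t = -120/67 ≈ -1.7910
(t + k)*(-54) = (-120/67 + I*√82)*(-54) = 6480/67 - 54*I*√82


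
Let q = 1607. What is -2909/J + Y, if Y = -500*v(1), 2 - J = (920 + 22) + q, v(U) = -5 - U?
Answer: 7643909/2547 ≈ 3001.1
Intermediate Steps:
J = -2547 (J = 2 - ((920 + 22) + 1607) = 2 - (942 + 1607) = 2 - 1*2549 = 2 - 2549 = -2547)
Y = 3000 (Y = -500*(-5 - 1*1) = -500*(-5 - 1) = -500*(-6) = 3000)
-2909/J + Y = -2909/(-2547) + 3000 = -2909*(-1/2547) + 3000 = 2909/2547 + 3000 = 7643909/2547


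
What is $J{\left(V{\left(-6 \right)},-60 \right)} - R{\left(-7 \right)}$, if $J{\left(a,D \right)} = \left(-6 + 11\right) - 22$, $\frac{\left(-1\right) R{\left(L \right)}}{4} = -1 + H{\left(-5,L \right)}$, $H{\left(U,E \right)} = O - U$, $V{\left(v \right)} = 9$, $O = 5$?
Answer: $19$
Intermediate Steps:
$H{\left(U,E \right)} = 5 - U$
$R{\left(L \right)} = -36$ ($R{\left(L \right)} = - 4 \left(-1 + \left(5 - -5\right)\right) = - 4 \left(-1 + \left(5 + 5\right)\right) = - 4 \left(-1 + 10\right) = \left(-4\right) 9 = -36$)
$J{\left(a,D \right)} = -17$ ($J{\left(a,D \right)} = 5 - 22 = -17$)
$J{\left(V{\left(-6 \right)},-60 \right)} - R{\left(-7 \right)} = -17 - -36 = -17 + 36 = 19$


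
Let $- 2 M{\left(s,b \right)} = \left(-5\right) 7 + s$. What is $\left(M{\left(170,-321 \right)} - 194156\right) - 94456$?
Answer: $- \frac{577359}{2} \approx -2.8868 \cdot 10^{5}$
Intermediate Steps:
$M{\left(s,b \right)} = \frac{35}{2} - \frac{s}{2}$ ($M{\left(s,b \right)} = - \frac{\left(-5\right) 7 + s}{2} = - \frac{-35 + s}{2} = \frac{35}{2} - \frac{s}{2}$)
$\left(M{\left(170,-321 \right)} - 194156\right) - 94456 = \left(\left(\frac{35}{2} - 85\right) - 194156\right) - 94456 = \left(- \frac{135}{2} - 194156\right) - 94456 = - \frac{388447}{2} - 94456 = - \frac{577359}{2}$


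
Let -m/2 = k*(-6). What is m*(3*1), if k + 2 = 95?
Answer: 3348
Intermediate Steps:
k = 93 (k = -2 + 95 = 93)
m = 1116 (m = -186*(-6) = -2*(-558) = 1116)
m*(3*1) = 1116*(3*1) = 1116*3 = 3348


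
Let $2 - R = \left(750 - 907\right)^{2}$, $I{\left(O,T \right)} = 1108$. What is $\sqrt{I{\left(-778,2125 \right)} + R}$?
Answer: $i \sqrt{23539} \approx 153.42 i$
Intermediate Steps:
$R = -24647$ ($R = 2 - \left(750 - 907\right)^{2} = 2 - \left(-157\right)^{2} = 2 - 24649 = -24647$)
$\sqrt{I{\left(-778,2125 \right)} + R} = \sqrt{1108 - 24647} = \sqrt{-23539} = i \sqrt{23539}$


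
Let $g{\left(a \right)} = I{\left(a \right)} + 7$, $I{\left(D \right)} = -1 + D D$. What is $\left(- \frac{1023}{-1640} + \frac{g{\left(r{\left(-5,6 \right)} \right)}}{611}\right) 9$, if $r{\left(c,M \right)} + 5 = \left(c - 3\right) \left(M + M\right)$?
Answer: $\frac{156280797}{1002040} \approx 155.96$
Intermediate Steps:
$I{\left(D \right)} = -1 + D^{2}$
$r{\left(c,M \right)} = -5 + 2 M \left(-3 + c\right)$ ($r{\left(c,M \right)} = -5 + \left(c - 3\right) \left(M + M\right) = -5 + \left(-3 + c\right) 2 M = -5 + 2 M \left(-3 + c\right)$)
$g{\left(a \right)} = 6 + a^{2}$ ($g{\left(a \right)} = \left(-1 + a^{2}\right) + 7 = 6 + a^{2}$)
$\left(- \frac{1023}{-1640} + \frac{g{\left(r{\left(-5,6 \right)} \right)}}{611}\right) 9 = \left(- \frac{1023}{-1640} + \frac{6 + \left(-5 - 36 + 2 \cdot 6 \left(-5\right)\right)^{2}}{611}\right) 9 = \left(\left(-1023\right) \left(- \frac{1}{1640}\right) + \left(6 + \left(-5 - 36 - 60\right)^{2}\right) \frac{1}{611}\right) 9 = \left(\frac{1023}{1640} + \left(6 + \left(-101\right)^{2}\right) \frac{1}{611}\right) 9 = \left(\frac{1023}{1640} + \left(6 + 10201\right) \frac{1}{611}\right) 9 = \left(\frac{1023}{1640} + 10207 \cdot \frac{1}{611}\right) 9 = \left(\frac{1023}{1640} + \frac{10207}{611}\right) 9 = \frac{17364533}{1002040} \cdot 9 = \frac{156280797}{1002040}$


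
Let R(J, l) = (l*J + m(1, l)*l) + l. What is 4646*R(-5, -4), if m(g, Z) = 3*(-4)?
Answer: 297344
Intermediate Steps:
m(g, Z) = -12
R(J, l) = -11*l + J*l (R(J, l) = (l*J - 12*l) + l = (J*l - 12*l) + l = (-12*l + J*l) + l = -11*l + J*l)
4646*R(-5, -4) = 4646*(-4*(-11 - 5)) = 4646*(-4*(-16)) = 4646*64 = 297344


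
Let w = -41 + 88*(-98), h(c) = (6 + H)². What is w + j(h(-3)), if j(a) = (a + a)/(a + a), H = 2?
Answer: -8664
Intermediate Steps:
h(c) = 64 (h(c) = (6 + 2)² = 8² = 64)
j(a) = 1 (j(a) = (2*a)/((2*a)) = (2*a)*(1/(2*a)) = 1)
w = -8665 (w = -41 - 8624 = -8665)
w + j(h(-3)) = -8665 + 1 = -8664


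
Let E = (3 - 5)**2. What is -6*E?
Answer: -24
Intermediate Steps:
E = 4 (E = (-2)**2 = 4)
-6*E = -6*4 = -24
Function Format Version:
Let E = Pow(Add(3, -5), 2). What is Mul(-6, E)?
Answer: -24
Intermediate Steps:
E = 4 (E = Pow(-2, 2) = 4)
Mul(-6, E) = Mul(-6, 4) = -24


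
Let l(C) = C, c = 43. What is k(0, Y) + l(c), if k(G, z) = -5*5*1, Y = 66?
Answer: 18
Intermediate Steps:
k(G, z) = -25 (k(G, z) = -25*1 = -25)
k(0, Y) + l(c) = -25 + 43 = 18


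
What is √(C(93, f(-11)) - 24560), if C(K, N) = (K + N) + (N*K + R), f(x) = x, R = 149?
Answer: 2*I*√6338 ≈ 159.22*I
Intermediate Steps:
C(K, N) = 149 + K + N + K*N (C(K, N) = (K + N) + (N*K + 149) = (K + N) + (K*N + 149) = (K + N) + (149 + K*N) = 149 + K + N + K*N)
√(C(93, f(-11)) - 24560) = √((149 + 93 - 11 + 93*(-11)) - 24560) = √((149 + 93 - 11 - 1023) - 24560) = √(-792 - 24560) = √(-25352) = 2*I*√6338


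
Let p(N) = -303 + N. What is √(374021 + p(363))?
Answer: √374081 ≈ 611.62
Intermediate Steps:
√(374021 + p(363)) = √(374021 + (-303 + 363)) = √(374021 + 60) = √374081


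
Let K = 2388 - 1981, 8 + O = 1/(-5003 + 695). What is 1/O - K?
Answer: -14031563/34465 ≈ -407.13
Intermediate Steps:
O = -34465/4308 (O = -8 + 1/(-5003 + 695) = -8 + 1/(-4308) = -8 - 1/4308 = -34465/4308 ≈ -8.0002)
K = 407
1/O - K = 1/(-34465/4308) - 1*407 = -4308/34465 - 407 = -14031563/34465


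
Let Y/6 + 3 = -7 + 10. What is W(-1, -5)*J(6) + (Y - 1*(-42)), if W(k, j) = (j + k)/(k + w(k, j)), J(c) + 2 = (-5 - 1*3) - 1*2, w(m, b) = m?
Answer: 6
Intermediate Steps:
J(c) = -12 (J(c) = -2 + ((-5 - 1*3) - 1*2) = -2 + ((-5 - 3) - 2) = -2 + (-8 - 2) = -2 - 10 = -12)
Y = 0 (Y = -18 + 6*(-7 + 10) = -18 + 6*3 = -18 + 18 = 0)
W(k, j) = (j + k)/(2*k) (W(k, j) = (j + k)/(k + k) = (j + k)/((2*k)) = (j + k)*(1/(2*k)) = (j + k)/(2*k))
W(-1, -5)*J(6) + (Y - 1*(-42)) = ((½)*(-5 - 1)/(-1))*(-12) + (0 - 1*(-42)) = ((½)*(-1)*(-6))*(-12) + (0 + 42) = 3*(-12) + 42 = -36 + 42 = 6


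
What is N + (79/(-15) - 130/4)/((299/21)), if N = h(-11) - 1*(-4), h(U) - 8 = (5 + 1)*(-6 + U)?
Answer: -277031/2990 ≈ -92.652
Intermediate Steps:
h(U) = -28 + 6*U (h(U) = 8 + (5 + 1)*(-6 + U) = 8 + 6*(-6 + U) = 8 + (-36 + 6*U) = -28 + 6*U)
N = -90 (N = (-28 + 6*(-11)) - 1*(-4) = (-28 - 66) + 4 = -94 + 4 = -90)
N + (79/(-15) - 130/4)/((299/21)) = -90 + (79/(-15) - 130/4)/((299/21)) = -90 + (79*(-1/15) - 130*1/4)/((299*(1/21))) = -90 + (-79/15 - 65/2)/(299/21) = -90 - 1133/30*21/299 = -90 - 7931/2990 = -277031/2990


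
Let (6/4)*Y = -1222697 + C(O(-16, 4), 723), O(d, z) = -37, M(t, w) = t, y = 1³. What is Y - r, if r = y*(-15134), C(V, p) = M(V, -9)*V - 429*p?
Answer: -3017588/3 ≈ -1.0059e+6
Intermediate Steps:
y = 1
C(V, p) = V² - 429*p (C(V, p) = V*V - 429*p = V² - 429*p)
Y = -3062990/3 (Y = 2*(-1222697 + ((-37)² - 429*723))/3 = 2*(-1222697 + (1369 - 310167))/3 = 2*(-1222697 - 308798)/3 = (⅔)*(-1531495) = -3062990/3 ≈ -1.0210e+6)
r = -15134 (r = 1*(-15134) = -15134)
Y - r = -3062990/3 - 1*(-15134) = -3062990/3 + 15134 = -3017588/3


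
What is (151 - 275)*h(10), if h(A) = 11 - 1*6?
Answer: -620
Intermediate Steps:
h(A) = 5 (h(A) = 11 - 6 = 5)
(151 - 275)*h(10) = (151 - 275)*5 = -124*5 = -620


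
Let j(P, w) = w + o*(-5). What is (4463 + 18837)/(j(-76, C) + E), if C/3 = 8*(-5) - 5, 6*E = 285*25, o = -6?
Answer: 9320/433 ≈ 21.524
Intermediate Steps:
E = 2375/2 (E = (285*25)/6 = (⅙)*7125 = 2375/2 ≈ 1187.5)
C = -135 (C = 3*(8*(-5) - 5) = 3*(-40 - 5) = 3*(-45) = -135)
j(P, w) = 30 + w (j(P, w) = w - 6*(-5) = w + 30 = 30 + w)
(4463 + 18837)/(j(-76, C) + E) = (4463 + 18837)/((30 - 135) + 2375/2) = 23300/(-105 + 2375/2) = 23300/(2165/2) = 23300*(2/2165) = 9320/433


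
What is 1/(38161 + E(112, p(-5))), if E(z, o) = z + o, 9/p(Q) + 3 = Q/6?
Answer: 23/880225 ≈ 2.6130e-5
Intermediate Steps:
p(Q) = 9/(-3 + Q/6)
E(z, o) = o + z
1/(38161 + E(112, p(-5))) = 1/(38161 + (54/(-18 - 5) + 112)) = 1/(38161 + (54/(-23) + 112)) = 1/(38161 + (54*(-1/23) + 112)) = 1/(38161 + (-54/23 + 112)) = 1/(38161 + 2522/23) = 1/(880225/23) = 23/880225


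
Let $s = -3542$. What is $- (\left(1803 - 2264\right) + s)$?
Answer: $4003$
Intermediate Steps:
$- (\left(1803 - 2264\right) + s) = - (\left(1803 - 2264\right) - 3542) = - (-461 - 3542) = \left(-1\right) \left(-4003\right) = 4003$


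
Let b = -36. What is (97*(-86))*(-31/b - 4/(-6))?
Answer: -229405/18 ≈ -12745.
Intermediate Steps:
(97*(-86))*(-31/b - 4/(-6)) = (97*(-86))*(-31/(-36) - 4/(-6)) = -8342*(-31*(-1/36) - 4*(-⅙)) = -8342*(31/36 + ⅔) = -8342*55/36 = -229405/18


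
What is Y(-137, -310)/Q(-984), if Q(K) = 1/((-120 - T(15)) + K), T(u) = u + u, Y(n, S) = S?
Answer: 351540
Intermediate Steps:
T(u) = 2*u
Q(K) = 1/(-150 + K) (Q(K) = 1/((-120 - 2*15) + K) = 1/((-120 - 1*30) + K) = 1/((-120 - 30) + K) = 1/(-150 + K))
Y(-137, -310)/Q(-984) = -310/(1/(-150 - 984)) = -310/(1/(-1134)) = -310/(-1/1134) = -310*(-1134) = 351540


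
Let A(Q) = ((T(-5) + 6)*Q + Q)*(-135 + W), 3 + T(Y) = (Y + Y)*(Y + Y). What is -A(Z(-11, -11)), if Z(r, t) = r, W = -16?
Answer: -172744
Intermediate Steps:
T(Y) = -3 + 4*Y**2 (T(Y) = -3 + (Y + Y)*(Y + Y) = -3 + (2*Y)*(2*Y) = -3 + 4*Y**2)
A(Q) = -15704*Q (A(Q) = (((-3 + 4*(-5)**2) + 6)*Q + Q)*(-135 - 16) = (((-3 + 4*25) + 6)*Q + Q)*(-151) = (((-3 + 100) + 6)*Q + Q)*(-151) = ((97 + 6)*Q + Q)*(-151) = (103*Q + Q)*(-151) = (104*Q)*(-151) = -15704*Q)
-A(Z(-11, -11)) = -(-15704)*(-11) = -1*172744 = -172744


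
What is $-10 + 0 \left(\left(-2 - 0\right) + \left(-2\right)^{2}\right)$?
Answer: $-10$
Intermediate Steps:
$-10 + 0 \left(\left(-2 - 0\right) + \left(-2\right)^{2}\right) = -10 + 0 \left(\left(-2 + \left(-5 + 5\right)\right) + 4\right) = -10 + 0 \left(\left(-2 + 0\right) + 4\right) = -10 + 0 \left(-2 + 4\right) = -10 + 0 \cdot 2 = -10 + 0 = -10$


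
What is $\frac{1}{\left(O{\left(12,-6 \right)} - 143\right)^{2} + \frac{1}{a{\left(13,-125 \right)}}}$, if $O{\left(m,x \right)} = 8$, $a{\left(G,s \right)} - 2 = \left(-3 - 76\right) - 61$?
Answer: $\frac{138}{2515049} \approx 5.487 \cdot 10^{-5}$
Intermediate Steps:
$a{\left(G,s \right)} = -138$ ($a{\left(G,s \right)} = 2 - 140 = -138$)
$\frac{1}{\left(O{\left(12,-6 \right)} - 143\right)^{2} + \frac{1}{a{\left(13,-125 \right)}}} = \frac{1}{\left(8 - 143\right)^{2} + \frac{1}{-138}} = \frac{1}{\left(-135\right)^{2} - \frac{1}{138}} = \frac{1}{18225 - \frac{1}{138}} = \frac{1}{\frac{2515049}{138}} = \frac{138}{2515049}$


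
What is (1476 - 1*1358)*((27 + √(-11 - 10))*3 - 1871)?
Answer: -211220 + 354*I*√21 ≈ -2.1122e+5 + 1622.2*I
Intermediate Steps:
(1476 - 1*1358)*((27 + √(-11 - 10))*3 - 1871) = (1476 - 1358)*((27 + √(-21))*3 - 1871) = 118*((27 + I*√21)*3 - 1871) = 118*((81 + 3*I*√21) - 1871) = 118*(-1790 + 3*I*√21) = -211220 + 354*I*√21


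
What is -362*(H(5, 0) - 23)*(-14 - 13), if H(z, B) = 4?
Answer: -185706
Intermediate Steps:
-362*(H(5, 0) - 23)*(-14 - 13) = -362*(4 - 23)*(-14 - 13) = -(-6878)*(-27) = -362*513 = -185706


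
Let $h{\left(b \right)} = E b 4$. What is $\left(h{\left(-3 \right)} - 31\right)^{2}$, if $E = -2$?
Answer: $49$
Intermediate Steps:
$h{\left(b \right)} = - 8 b$ ($h{\left(b \right)} = - 2 b 4 = - 8 b$)
$\left(h{\left(-3 \right)} - 31\right)^{2} = \left(\left(-8\right) \left(-3\right) - 31\right)^{2} = \left(24 - 31\right)^{2} = \left(-7\right)^{2} = 49$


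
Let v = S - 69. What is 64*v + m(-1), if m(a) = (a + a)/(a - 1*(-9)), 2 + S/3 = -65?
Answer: -69121/4 ≈ -17280.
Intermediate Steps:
S = -201 (S = -6 + 3*(-65) = -6 - 195 = -201)
v = -270 (v = -201 - 69 = -270)
m(a) = 2*a/(9 + a) (m(a) = (2*a)/(a + 9) = (2*a)/(9 + a) = 2*a/(9 + a))
64*v + m(-1) = 64*(-270) + 2*(-1)/(9 - 1) = -17280 + 2*(-1)/8 = -17280 + 2*(-1)*(⅛) = -17280 - ¼ = -69121/4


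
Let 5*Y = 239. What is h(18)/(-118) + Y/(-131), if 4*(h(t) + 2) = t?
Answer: -59679/154580 ≈ -0.38607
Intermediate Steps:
h(t) = -2 + t/4
Y = 239/5 (Y = (⅕)*239 = 239/5 ≈ 47.800)
h(18)/(-118) + Y/(-131) = (-2 + (¼)*18)/(-118) + (239/5)/(-131) = (-2 + 9/2)*(-1/118) + (239/5)*(-1/131) = (5/2)*(-1/118) - 239/655 = -5/236 - 239/655 = -59679/154580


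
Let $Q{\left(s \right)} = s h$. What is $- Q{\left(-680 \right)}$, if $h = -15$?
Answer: $-10200$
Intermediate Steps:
$Q{\left(s \right)} = - 15 s$ ($Q{\left(s \right)} = s \left(-15\right) = - 15 s$)
$- Q{\left(-680 \right)} = - \left(-15\right) \left(-680\right) = \left(-1\right) 10200 = -10200$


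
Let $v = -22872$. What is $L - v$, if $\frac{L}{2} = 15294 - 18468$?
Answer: $16524$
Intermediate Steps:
$L = -6348$ ($L = 2 \left(15294 - 18468\right) = 2 \left(-3174\right) = -6348$)
$L - v = -6348 - -22872 = -6348 + 22872 = 16524$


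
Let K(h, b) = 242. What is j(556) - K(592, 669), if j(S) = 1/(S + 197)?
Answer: -182225/753 ≈ -242.00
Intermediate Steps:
j(S) = 1/(197 + S)
j(556) - K(592, 669) = 1/(197 + 556) - 1*242 = 1/753 - 242 = -182225/753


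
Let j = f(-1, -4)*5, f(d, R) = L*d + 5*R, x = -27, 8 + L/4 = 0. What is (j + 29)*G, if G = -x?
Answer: 2403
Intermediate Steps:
L = -32 (L = -32 + 4*0 = -32 + 0 = -32)
G = 27 (G = -1*(-27) = 27)
f(d, R) = -32*d + 5*R
j = 60 (j = (-32*(-1) + 5*(-4))*5 = (32 - 20)*5 = 12*5 = 60)
(j + 29)*G = (60 + 29)*27 = 89*27 = 2403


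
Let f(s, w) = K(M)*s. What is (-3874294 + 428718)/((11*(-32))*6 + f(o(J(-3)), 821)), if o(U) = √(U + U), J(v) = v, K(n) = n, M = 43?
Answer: 1212842752/745273 + 74079884*I*√6/2235819 ≈ 1627.4 + 81.159*I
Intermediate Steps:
o(U) = √2*√U (o(U) = √(2*U) = √2*√U)
f(s, w) = 43*s
(-3874294 + 428718)/((11*(-32))*6 + f(o(J(-3)), 821)) = (-3874294 + 428718)/((11*(-32))*6 + 43*(√2*√(-3))) = -3445576/(-352*6 + 43*(√2*(I*√3))) = -3445576/(-2112 + 43*(I*√6)) = -3445576/(-2112 + 43*I*√6)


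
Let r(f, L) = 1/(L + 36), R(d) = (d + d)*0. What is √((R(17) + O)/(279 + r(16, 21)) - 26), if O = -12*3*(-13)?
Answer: I*√96126758/1988 ≈ 4.9318*I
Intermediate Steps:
R(d) = 0 (R(d) = (2*d)*0 = 0)
O = 468 (O = -36*(-13) = 468)
r(f, L) = 1/(36 + L)
√((R(17) + O)/(279 + r(16, 21)) - 26) = √((0 + 468)/(279 + 1/(36 + 21)) - 26) = √(468/(279 + 1/57) - 26) = √(468/(15904/57) - 26) = √(468*(57/15904) - 26) = √(6669/3976 - 26) = √(-96707/3976) = I*√96126758/1988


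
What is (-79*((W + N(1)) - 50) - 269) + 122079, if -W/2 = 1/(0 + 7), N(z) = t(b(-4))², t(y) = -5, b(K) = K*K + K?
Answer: 866653/7 ≈ 1.2381e+5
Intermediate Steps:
b(K) = K + K² (b(K) = K² + K = K + K²)
N(z) = 25 (N(z) = (-5)² = 25)
W = -2/7 (W = -2/(0 + 7) = -2/7 ≈ -0.28571)
(-79*((W + N(1)) - 50) - 269) + 122079 = (-79*((-2/7 + 25) - 50) - 269) + 122079 = (-79*(173/7 - 50) - 269) + 122079 = (-79*(-177/7) - 269) + 122079 = (13983/7 - 269) + 122079 = 12100/7 + 122079 = 866653/7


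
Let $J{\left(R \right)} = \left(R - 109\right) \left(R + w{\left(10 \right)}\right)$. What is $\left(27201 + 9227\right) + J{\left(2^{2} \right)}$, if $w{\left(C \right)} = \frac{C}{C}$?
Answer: $35903$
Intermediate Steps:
$w{\left(C \right)} = 1$
$J{\left(R \right)} = \left(1 + R\right) \left(-109 + R\right)$ ($J{\left(R \right)} = \left(R - 109\right) \left(R + 1\right) = \left(-109 + R\right) \left(1 + R\right) = \left(1 + R\right) \left(-109 + R\right)$)
$\left(27201 + 9227\right) + J{\left(2^{2} \right)} = \left(27201 + 9227\right) - \left(109 - 16 + 432\right) = 36428 - \left(541 - 16\right) = 36428 - 525 = 35903$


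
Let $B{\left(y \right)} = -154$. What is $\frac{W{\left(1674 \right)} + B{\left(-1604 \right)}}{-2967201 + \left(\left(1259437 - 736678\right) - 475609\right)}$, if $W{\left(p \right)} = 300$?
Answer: $- \frac{146}{2920051} \approx -4.9999 \cdot 10^{-5}$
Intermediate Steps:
$\frac{W{\left(1674 \right)} + B{\left(-1604 \right)}}{-2967201 + \left(\left(1259437 - 736678\right) - 475609\right)} = \frac{300 - 154}{-2967201 + \left(\left(1259437 - 736678\right) - 475609\right)} = \frac{146}{-2967201 + \left(522759 - 475609\right)} = \frac{146}{-2967201 + 47150} = \frac{146}{-2920051} = 146 \left(- \frac{1}{2920051}\right) = - \frac{146}{2920051}$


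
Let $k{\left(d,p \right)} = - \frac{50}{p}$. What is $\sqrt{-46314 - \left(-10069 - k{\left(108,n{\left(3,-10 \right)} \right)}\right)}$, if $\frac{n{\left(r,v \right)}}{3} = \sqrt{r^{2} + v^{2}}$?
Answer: $\frac{\sqrt{-3875641605 - 16350 \sqrt{109}}}{327} \approx 190.39 i$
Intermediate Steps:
$n{\left(r,v \right)} = 3 \sqrt{r^{2} + v^{2}}$
$\sqrt{-46314 - \left(-10069 - k{\left(108,n{\left(3,-10 \right)} \right)}\right)} = \sqrt{-46314 + \left(\left(14156 - \frac{50}{3 \sqrt{3^{2} + \left(-10\right)^{2}}}\right) - 4087\right)} = \sqrt{-46314 + \left(\left(14156 - \frac{50}{3 \sqrt{9 + 100}}\right) - 4087\right)} = \sqrt{-46314 + \left(\left(14156 - \frac{50}{3 \sqrt{109}}\right) - 4087\right)} = \sqrt{-46314 + \left(\left(14156 - 50 \frac{\sqrt{109}}{327}\right) - 4087\right)} = \sqrt{-46314 + \left(\left(14156 - \frac{50 \sqrt{109}}{327}\right) - 4087\right)} = \sqrt{-46314 + \left(10069 - \frac{50 \sqrt{109}}{327}\right)} = \sqrt{-36245 - \frac{50 \sqrt{109}}{327}}$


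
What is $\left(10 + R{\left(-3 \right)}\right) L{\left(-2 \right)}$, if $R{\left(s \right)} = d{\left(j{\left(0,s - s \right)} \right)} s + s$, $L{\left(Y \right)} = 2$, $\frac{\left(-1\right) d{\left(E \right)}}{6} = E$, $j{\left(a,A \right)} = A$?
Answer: $14$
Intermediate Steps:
$d{\left(E \right)} = - 6 E$
$R{\left(s \right)} = s$ ($R{\left(s \right)} = - 6 \left(s - s\right) s + s = \left(-6\right) 0 s + s = 0 s + s = 0 + s = s$)
$\left(10 + R{\left(-3 \right)}\right) L{\left(-2 \right)} = \left(10 - 3\right) 2 = 7 \cdot 2 = 14$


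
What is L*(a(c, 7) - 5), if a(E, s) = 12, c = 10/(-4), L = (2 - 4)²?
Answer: 28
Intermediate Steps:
L = 4 (L = (-2)² = 4)
c = -5/2 (c = 10*(-¼) = -5/2 ≈ -2.5000)
L*(a(c, 7) - 5) = 4*(12 - 5) = 4*7 = 28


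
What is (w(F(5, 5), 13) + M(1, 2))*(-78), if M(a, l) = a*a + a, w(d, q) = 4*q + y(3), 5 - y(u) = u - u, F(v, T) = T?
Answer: -4602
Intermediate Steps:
y(u) = 5 (y(u) = 5 - (u - u) = 5 - 1*0 = 5 + 0 = 5)
w(d, q) = 5 + 4*q (w(d, q) = 4*q + 5 = 5 + 4*q)
M(a, l) = a + a² (M(a, l) = a² + a = a + a²)
(w(F(5, 5), 13) + M(1, 2))*(-78) = ((5 + 4*13) + 1*(1 + 1))*(-78) = ((5 + 52) + 1*2)*(-78) = (57 + 2)*(-78) = 59*(-78) = -4602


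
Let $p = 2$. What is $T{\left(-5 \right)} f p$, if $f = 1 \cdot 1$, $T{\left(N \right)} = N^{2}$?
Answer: $50$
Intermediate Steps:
$f = 1$
$T{\left(-5 \right)} f p = \left(-5\right)^{2} \cdot 1 \cdot 2 = 25 \cdot 1 \cdot 2 = 25 \cdot 2 = 50$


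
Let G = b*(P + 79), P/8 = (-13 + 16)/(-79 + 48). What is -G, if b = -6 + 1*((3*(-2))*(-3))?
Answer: -29100/31 ≈ -938.71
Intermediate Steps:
P = -24/31 (P = 8*((-13 + 16)/(-79 + 48)) = 8*(3/(-31)) = 8*(3*(-1/31)) = 8*(-3/31) = -24/31 ≈ -0.77419)
b = 12 (b = -6 + 1*(-6*(-3)) = -6 + 1*18 = -6 + 18 = 12)
G = 29100/31 (G = 12*(-24/31 + 79) = 12*(2425/31) = 29100/31 ≈ 938.71)
-G = -1*29100/31 = -29100/31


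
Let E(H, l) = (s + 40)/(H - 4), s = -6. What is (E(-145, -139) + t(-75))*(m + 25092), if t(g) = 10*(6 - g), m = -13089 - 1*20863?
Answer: -1069012160/149 ≈ -7.1746e+6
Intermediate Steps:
m = -33952 (m = -13089 - 20863 = -33952)
E(H, l) = 34/(-4 + H) (E(H, l) = (-6 + 40)/(H - 4) = 34/(-4 + H))
t(g) = 60 - 10*g
(E(-145, -139) + t(-75))*(m + 25092) = (34/(-4 - 145) + (60 - 10*(-75)))*(-33952 + 25092) = (34/(-149) + (60 + 750))*(-8860) = (34*(-1/149) + 810)*(-8860) = (-34/149 + 810)*(-8860) = (120656/149)*(-8860) = -1069012160/149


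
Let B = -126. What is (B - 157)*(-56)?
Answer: 15848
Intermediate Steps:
(B - 157)*(-56) = (-126 - 157)*(-56) = -283*(-56) = 15848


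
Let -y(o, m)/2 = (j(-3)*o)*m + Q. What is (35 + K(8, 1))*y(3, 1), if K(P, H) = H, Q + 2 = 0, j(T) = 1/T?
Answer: 216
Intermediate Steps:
Q = -2 (Q = -2 + 0 = -2)
y(o, m) = 4 + 2*m*o/3 (y(o, m) = -2*((o/(-3))*m - 2) = -2*((-o/3)*m - 2) = -2*(-m*o/3 - 2) = -2*(-2 - m*o/3) = 4 + 2*m*o/3)
(35 + K(8, 1))*y(3, 1) = (35 + 1)*(4 + (⅔)*1*3) = 36*(4 + 2) = 36*6 = 216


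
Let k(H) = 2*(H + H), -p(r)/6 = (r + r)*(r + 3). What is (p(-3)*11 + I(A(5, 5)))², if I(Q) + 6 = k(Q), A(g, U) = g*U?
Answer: 8836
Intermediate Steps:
A(g, U) = U*g
p(r) = -12*r*(3 + r) (p(r) = -6*(r + r)*(r + 3) = -6*2*r*(3 + r) = -12*r*(3 + r))
k(H) = 4*H (k(H) = 2*(2*H) = 4*H)
I(Q) = -6 + 4*Q
(p(-3)*11 + I(A(5, 5)))² = (-12*(-3)*(3 - 3)*11 + (-6 + 4*(5*5)))² = (-12*(-3)*0*11 + (-6 + 4*25))² = (0*11 + (-6 + 100))² = (0 + 94)² = 94² = 8836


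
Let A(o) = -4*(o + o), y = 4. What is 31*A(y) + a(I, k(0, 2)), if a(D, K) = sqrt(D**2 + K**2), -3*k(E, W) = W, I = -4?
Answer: -992 + 2*sqrt(37)/3 ≈ -987.95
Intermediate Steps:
k(E, W) = -W/3
A(o) = -8*o
31*A(y) + a(I, k(0, 2)) = 31*(-8*4) + sqrt((-4)**2 + (-1/3*2)**2) = 31*(-32) + sqrt(16 + (-2/3)**2) = -992 + sqrt(16 + 4/9) = -992 + sqrt(148/9) = -992 + 2*sqrt(37)/3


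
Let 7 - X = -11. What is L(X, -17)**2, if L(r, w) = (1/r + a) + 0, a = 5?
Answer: 8281/324 ≈ 25.559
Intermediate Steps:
X = 18 (X = 7 - 1*(-11) = 7 + 11 = 18)
L(r, w) = 5 + 1/r (L(r, w) = (1/r + 5) + 0 = (5 + 1/r) + 0 = 5 + 1/r)
L(X, -17)**2 = (5 + 1/18)**2 = (91/18)**2 = 8281/324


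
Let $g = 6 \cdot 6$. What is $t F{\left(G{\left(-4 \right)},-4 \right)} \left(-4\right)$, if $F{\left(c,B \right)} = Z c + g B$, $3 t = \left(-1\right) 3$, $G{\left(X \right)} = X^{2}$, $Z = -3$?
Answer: $-768$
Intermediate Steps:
$g = 36$
$t = -1$ ($t = \frac{\left(-1\right) 3}{3} = \frac{1}{3} \left(-3\right) = -1$)
$F{\left(c,B \right)} = - 3 c + 36 B$
$t F{\left(G{\left(-4 \right)},-4 \right)} \left(-4\right) = - (- 3 \left(-4\right)^{2} + 36 \left(-4\right)) \left(-4\right) = - (\left(-3\right) 16 - 144) \left(-4\right) = - (-48 - 144) \left(-4\right) = \left(-1\right) \left(-192\right) \left(-4\right) = 192 \left(-4\right) = -768$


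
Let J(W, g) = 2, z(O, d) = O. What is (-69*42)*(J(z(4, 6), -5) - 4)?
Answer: 5796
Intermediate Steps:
(-69*42)*(J(z(4, 6), -5) - 4) = (-69*42)*(2 - 4) = -2898*(-2) = 5796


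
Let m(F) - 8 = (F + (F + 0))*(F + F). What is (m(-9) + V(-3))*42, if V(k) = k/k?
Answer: 13986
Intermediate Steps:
V(k) = 1
m(F) = 8 + 4*F² (m(F) = 8 + (F + (F + 0))*(F + F) = 8 + (F + F)*(2*F) = 8 + (2*F)*(2*F) = 8 + 4*F²)
(m(-9) + V(-3))*42 = ((8 + 4*(-9)²) + 1)*42 = ((8 + 4*81) + 1)*42 = ((8 + 324) + 1)*42 = (332 + 1)*42 = 333*42 = 13986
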